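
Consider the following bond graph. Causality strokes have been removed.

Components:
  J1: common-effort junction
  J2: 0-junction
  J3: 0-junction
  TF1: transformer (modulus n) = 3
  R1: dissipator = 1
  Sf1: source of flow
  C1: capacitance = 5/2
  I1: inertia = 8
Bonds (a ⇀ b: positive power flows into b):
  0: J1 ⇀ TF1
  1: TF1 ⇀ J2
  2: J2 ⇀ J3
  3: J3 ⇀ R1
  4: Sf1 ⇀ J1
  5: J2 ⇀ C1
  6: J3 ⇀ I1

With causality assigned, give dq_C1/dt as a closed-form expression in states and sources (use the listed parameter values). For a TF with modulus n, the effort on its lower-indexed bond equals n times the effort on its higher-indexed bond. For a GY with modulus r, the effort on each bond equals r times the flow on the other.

bond 4 stroke at Sf1  (Sf1: flow source, stroke at near end)
bond 0 stroke at J1  (J1 needs exactly one e-in)
bond 1 stroke at TF1  (through TF1, causality passes straight; one stroke at TF1)
bond 5 stroke at J2  (C1 outputs effort q/C1)
bond 2 stroke at J3  (common-e at J2 fixed by 5)
bond 3 stroke at R1  (J3 effort already set via bond 2)
bond 6 stroke at I1  (common-e at J3 fixed by 2)

dq_C1/dt = 3*F_Sf1 - p_I1/8 - 2*q_C1/5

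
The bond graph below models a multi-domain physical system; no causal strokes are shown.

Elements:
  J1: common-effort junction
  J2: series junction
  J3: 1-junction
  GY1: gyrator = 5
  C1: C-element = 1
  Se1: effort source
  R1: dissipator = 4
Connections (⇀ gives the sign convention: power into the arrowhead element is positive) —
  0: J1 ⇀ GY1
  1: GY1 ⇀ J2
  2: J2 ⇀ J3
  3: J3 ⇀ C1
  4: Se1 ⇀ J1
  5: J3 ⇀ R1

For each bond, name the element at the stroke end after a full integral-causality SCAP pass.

#4 stroke at J1  (source Se1 imposes e)
#0 stroke at GY1  (common-e at J1 fixed by 4)
#1 stroke at GY1  (GY GY1: same side as bond 0)
#2 stroke at J2  (J2: bond 1 brought flow, rest push out)
#3 stroke at J3  (J3: bond 2 brought flow, rest push out)
#5 stroke at J3  (1-jn J3 has f-setter on 2)

bond 0 →GY1
bond 1 →GY1
bond 2 →J2
bond 3 →J3
bond 4 →J1
bond 5 →J3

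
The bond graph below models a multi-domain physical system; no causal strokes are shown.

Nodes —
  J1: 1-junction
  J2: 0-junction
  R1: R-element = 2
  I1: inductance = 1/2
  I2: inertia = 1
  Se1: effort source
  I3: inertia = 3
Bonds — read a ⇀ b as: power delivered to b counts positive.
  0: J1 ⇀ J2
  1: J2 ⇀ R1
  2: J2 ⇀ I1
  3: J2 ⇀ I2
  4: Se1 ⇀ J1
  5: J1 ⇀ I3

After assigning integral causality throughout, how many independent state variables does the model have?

#4 |J1  (Se1 (Se) sets effort on bond)
#2 |I1  (I1 integral (f out))
#3 |I2  (I2 outputs flow p/I2)
#5 |I3  (I3 integral (f out))
#0 |J1  (J1 flow already set via bond 5)
#1 |J2  (J2 needs exactly one e-in)

3  (I1, I2, I3 all integral)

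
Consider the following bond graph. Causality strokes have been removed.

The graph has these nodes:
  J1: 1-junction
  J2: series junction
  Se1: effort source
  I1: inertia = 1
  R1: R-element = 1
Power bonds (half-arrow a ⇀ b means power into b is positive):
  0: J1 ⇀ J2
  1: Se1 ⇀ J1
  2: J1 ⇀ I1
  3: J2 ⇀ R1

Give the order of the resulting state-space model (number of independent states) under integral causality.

bond 1 stroke→J1  (source Se1 imposes e)
bond 2 stroke→I1  (I1 outputs flow p/I1)
bond 0 stroke→J1  (1-jn J1 has f-setter on 2)
bond 3 stroke→J2  (common-f at J2 fixed by 0)

1  (I1 all integral)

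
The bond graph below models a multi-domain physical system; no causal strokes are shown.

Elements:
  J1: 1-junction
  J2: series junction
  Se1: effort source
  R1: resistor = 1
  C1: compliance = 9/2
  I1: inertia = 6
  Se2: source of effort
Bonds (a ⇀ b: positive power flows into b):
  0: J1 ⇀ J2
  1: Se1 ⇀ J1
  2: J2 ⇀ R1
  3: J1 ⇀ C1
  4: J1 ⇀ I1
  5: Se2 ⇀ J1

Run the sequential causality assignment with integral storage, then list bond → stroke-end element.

β0 stroke at J1
β1 stroke at J1
β2 stroke at J2
β3 stroke at J1
β4 stroke at I1
β5 stroke at J1

β1 stroke at J1  (Se1: effort source, stroke at far end)
β5 stroke at J1  (source Se2 imposes e)
β3 stroke at J1  (prefer integral on C1)
β4 stroke at I1  (I1 integral (f out))
β0 stroke at J1  (common-f at J1 fixed by 4)
β2 stroke at J2  (common-f at J2 fixed by 0)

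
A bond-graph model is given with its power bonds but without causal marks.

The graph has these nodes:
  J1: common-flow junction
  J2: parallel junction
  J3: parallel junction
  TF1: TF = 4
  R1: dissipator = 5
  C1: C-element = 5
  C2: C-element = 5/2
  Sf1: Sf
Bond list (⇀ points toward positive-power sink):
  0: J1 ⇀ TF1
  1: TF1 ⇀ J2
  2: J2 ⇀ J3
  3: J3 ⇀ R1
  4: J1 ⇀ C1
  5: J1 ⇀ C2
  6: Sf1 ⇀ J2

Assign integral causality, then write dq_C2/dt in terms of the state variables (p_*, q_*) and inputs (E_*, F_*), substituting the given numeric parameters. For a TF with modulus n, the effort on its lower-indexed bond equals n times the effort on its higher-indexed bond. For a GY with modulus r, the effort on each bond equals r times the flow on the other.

bond 6 |Sf1  (Sf1: flow source, stroke at near end)
bond 4 |J1  (C1: C, integral causality)
bond 5 |J1  (C2: C, integral causality)
bond 0 |TF1  (J1 needs exactly one f-in)
bond 1 |J2  (TF1: transformer flips bond 0)
bond 2 |J3  (J2: bond 1 brought effort, rest push out)
bond 3 |R1  (0-jn J3 has e-setter on 2)

dq_C2/dt = -F_Sf1/4 - q_C1/400 - q_C2/200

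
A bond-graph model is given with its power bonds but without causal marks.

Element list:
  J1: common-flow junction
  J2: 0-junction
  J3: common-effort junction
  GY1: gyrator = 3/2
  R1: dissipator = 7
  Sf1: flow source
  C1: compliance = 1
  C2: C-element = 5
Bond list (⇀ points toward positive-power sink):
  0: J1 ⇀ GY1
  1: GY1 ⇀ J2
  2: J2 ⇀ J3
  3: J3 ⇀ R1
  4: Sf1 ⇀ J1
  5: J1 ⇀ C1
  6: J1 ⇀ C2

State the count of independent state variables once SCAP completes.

2  (C1, C2 all integral)

#4 |Sf1  (Sf1: flow source, stroke at near end)
#0 |J1  (J1 flow already set via bond 4)
#5 |J1  (J1: bond 4 brought flow, rest push out)
#6 |J1  (common-f at J1 fixed by 4)
#1 |J2  (GY1 both-in/both-out from 0)
#2 |J3  (J2: bond 1 brought effort, rest push out)
#3 |R1  (0-jn J3 has e-setter on 2)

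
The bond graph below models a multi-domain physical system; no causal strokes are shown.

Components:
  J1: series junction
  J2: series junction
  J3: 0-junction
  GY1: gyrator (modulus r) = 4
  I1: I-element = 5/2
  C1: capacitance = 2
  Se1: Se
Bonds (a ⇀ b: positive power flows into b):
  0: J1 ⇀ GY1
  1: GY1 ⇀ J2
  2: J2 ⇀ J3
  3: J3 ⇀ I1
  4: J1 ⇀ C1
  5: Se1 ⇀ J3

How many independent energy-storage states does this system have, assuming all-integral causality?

2  (C1, I1 all integral)

b5 stroke→J3  (Se1: effort source, stroke at far end)
b2 stroke→J2  (J3 effort already set via bond 5)
b3 stroke→I1  (J3: bond 5 brought effort, rest push out)
b1 stroke→GY1  (J2: last free bond brings flow in)
b0 stroke→GY1  (through GY1, causality inverts; strokes same side of GY1)
b4 stroke→J1  (1-jn J1 has f-setter on 0)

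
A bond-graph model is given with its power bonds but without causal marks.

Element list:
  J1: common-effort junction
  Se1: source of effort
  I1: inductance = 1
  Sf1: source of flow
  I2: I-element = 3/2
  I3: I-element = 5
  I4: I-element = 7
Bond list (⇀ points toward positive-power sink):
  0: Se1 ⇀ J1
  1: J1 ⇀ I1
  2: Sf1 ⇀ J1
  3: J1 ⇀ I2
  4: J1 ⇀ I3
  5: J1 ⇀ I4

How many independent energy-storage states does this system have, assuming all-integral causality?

#0 →J1  (Se1 (Se) sets effort on bond)
#2 →Sf1  (Sf1 (Sf) sets flow on bond)
#1 →I1  (0-jn J1 has e-setter on 0)
#3 →I2  (0-jn J1 has e-setter on 0)
#4 →I3  (0-jn J1 has e-setter on 0)
#5 →I4  (J1: bond 0 brought effort, rest push out)

4  (I1, I2, I3, I4 all integral)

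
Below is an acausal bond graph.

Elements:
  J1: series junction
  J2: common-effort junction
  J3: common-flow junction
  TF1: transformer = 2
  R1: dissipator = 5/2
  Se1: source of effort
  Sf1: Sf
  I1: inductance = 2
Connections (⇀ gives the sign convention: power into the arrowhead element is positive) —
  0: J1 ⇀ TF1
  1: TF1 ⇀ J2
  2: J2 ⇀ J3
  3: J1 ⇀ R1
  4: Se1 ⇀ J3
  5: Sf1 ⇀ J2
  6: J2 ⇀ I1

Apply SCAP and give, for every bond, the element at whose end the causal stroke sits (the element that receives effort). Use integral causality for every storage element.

b4 stroke at J3  (Se1: effort source, stroke at far end)
b5 stroke at Sf1  (source Sf1 imposes f)
b2 stroke at J2  (J3: last free bond brings flow in)
b1 stroke at TF1  (J2 effort already set via bond 2)
b6 stroke at I1  (0-jn J2 has e-setter on 2)
b0 stroke at J1  (TF1: transformer flips bond 1)
b3 stroke at R1  (only one flow-in slot at J1)

b0 stroke→J1
b1 stroke→TF1
b2 stroke→J2
b3 stroke→R1
b4 stroke→J3
b5 stroke→Sf1
b6 stroke→I1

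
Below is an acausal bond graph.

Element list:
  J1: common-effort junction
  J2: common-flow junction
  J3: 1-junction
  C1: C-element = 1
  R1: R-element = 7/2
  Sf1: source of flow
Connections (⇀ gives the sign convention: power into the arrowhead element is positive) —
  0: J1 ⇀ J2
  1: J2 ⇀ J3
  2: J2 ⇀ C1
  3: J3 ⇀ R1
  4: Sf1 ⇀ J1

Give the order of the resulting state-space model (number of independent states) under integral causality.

1  (C1 all integral)

#4 →Sf1  (Sf1: flow source, stroke at near end)
#0 →J1  (J1: last free bond brings effort in)
#1 →J2  (common-f at J2 fixed by 0)
#2 →J2  (J2 flow already set via bond 0)
#3 →J3  (1-jn J3 has f-setter on 1)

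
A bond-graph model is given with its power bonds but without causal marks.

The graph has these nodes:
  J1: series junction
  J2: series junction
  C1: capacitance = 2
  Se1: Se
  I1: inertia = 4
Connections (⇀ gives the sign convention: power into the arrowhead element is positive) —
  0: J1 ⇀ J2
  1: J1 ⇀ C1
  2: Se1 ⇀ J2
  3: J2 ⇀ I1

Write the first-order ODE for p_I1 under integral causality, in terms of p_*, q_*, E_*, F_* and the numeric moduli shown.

dp_I1/dt = E_Se1 - q_C1/2

β2 |J2  (Se1 (Se) sets effort on bond)
β1 |J1  (C1 outputs effort q/C1)
β0 |J2  (closing 1-jn rule on J1)
β3 |I1  (only one flow-in slot at J2)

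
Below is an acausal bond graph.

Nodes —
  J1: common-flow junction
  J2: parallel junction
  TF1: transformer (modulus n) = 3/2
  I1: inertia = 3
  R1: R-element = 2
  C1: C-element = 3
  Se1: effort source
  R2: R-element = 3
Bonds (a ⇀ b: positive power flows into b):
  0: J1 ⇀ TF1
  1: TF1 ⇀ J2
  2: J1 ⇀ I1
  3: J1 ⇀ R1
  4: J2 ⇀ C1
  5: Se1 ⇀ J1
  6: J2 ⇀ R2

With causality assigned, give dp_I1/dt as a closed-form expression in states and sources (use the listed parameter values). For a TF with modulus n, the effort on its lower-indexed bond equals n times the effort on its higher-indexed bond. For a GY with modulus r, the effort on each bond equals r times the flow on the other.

b5 stroke→J1  (Se1: effort source, stroke at far end)
b2 stroke→I1  (prefer integral on I1)
b0 stroke→J1  (J1 flow already set via bond 2)
b3 stroke→J1  (1-jn J1 has f-setter on 2)
b1 stroke→TF1  (TF TF1: opposite of bond 0)
b4 stroke→J2  (C1: C, integral causality)
b6 stroke→R2  (common-e at J2 fixed by 4)

dp_I1/dt = E_Se1 - 2*p_I1/3 - q_C1/2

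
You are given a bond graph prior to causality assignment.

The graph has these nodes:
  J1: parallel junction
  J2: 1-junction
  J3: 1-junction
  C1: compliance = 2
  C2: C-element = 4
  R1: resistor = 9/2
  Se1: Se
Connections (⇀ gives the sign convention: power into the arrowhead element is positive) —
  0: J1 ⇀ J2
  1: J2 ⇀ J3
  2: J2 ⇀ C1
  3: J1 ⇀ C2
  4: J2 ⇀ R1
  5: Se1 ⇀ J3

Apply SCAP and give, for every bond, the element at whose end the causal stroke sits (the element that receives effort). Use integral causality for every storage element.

β5 →J3  (Se1: effort source, stroke at far end)
β1 →J2  (J3 needs exactly one f-in)
β2 →J2  (prefer integral on C1)
β3 →J1  (C2 integral (e out))
β0 →J2  (common-e at J1 fixed by 3)
β4 →R1  (only one flow-in slot at J2)

#0 stroke→J2
#1 stroke→J2
#2 stroke→J2
#3 stroke→J1
#4 stroke→R1
#5 stroke→J3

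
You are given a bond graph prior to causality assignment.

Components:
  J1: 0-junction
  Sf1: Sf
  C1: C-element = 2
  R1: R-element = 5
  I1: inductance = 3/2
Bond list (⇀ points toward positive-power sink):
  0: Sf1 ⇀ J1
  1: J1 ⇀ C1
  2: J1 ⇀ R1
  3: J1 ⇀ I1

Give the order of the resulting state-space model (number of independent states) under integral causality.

b0 stroke at Sf1  (Sf1: flow source, stroke at near end)
b1 stroke at J1  (prefer integral on C1)
b2 stroke at R1  (J1: bond 1 brought effort, rest push out)
b3 stroke at I1  (0-jn J1 has e-setter on 1)

2  (C1, I1 all integral)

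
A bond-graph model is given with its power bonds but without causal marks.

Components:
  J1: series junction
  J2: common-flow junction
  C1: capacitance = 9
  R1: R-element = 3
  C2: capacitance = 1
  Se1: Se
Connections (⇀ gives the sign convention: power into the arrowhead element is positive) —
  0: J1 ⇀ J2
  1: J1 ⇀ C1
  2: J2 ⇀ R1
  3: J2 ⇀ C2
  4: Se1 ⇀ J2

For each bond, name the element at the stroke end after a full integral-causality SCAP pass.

#4 stroke→J2  (Se1 fixes effort; stroke away)
#1 stroke→J1  (prefer integral on C1)
#0 stroke→J2  (closing 1-jn rule on J1)
#3 stroke→J2  (C2 outputs effort q/C2)
#2 stroke→R1  (J2 needs exactly one f-in)

b0 →J2
b1 →J1
b2 →R1
b3 →J2
b4 →J2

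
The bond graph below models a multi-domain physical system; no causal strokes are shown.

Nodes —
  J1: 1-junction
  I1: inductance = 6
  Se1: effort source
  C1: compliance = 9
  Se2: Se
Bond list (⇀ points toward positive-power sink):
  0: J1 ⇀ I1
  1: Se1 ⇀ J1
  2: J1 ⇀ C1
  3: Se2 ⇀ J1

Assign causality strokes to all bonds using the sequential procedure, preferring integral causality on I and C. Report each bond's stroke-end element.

b1 →J1  (Se1 fixes effort; stroke away)
b3 →J1  (Se2: effort source, stroke at far end)
b0 →I1  (I1: I, integral causality)
b2 →J1  (1-jn J1 has f-setter on 0)

β0 →I1
β1 →J1
β2 →J1
β3 →J1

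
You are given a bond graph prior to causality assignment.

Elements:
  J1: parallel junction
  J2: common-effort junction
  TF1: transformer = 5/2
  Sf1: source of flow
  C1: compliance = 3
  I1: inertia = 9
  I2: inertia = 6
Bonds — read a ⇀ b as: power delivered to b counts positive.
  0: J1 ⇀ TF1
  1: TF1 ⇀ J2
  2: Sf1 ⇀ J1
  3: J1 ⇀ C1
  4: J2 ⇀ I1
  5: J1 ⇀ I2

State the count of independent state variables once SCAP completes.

3  (C1, I1, I2 all integral)

b2 →Sf1  (source Sf1 imposes f)
b3 →J1  (prefer integral on C1)
b0 →TF1  (0-jn J1 has e-setter on 3)
b5 →I2  (J1: bond 3 brought effort, rest push out)
b1 →J2  (TF1 one-in-one-out from 0)
b4 →I1  (common-e at J2 fixed by 1)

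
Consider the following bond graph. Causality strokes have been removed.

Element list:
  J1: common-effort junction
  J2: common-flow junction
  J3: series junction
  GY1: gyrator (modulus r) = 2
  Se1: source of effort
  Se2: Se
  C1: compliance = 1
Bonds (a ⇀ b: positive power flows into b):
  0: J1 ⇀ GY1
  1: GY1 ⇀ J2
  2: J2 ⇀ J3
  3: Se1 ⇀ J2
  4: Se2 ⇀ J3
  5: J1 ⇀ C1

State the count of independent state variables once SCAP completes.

1  (C1 all integral)

bond 3 →J2  (source Se1 imposes e)
bond 4 →J3  (source Se2 imposes e)
bond 2 →J2  (J3 needs exactly one f-in)
bond 1 →GY1  (J2: last free bond brings flow in)
bond 0 →GY1  (GY1: gyrator matches bond 1)
bond 5 →J1  (closing 0-jn rule on J1)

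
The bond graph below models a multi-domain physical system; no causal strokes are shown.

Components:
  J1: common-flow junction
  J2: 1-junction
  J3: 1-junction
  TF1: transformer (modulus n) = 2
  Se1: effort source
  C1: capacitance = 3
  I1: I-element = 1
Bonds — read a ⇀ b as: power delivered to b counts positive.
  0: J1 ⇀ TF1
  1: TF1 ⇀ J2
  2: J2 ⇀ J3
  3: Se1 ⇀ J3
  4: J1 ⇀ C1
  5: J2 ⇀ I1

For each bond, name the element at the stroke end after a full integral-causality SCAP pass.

b3 |J3  (source Se1 imposes e)
b2 |J2  (closing 1-jn rule on J3)
b4 |J1  (C1: C, integral causality)
b0 |TF1  (J1 needs exactly one f-in)
b1 |J2  (TF TF1: opposite of bond 0)
b5 |I1  (J2 needs exactly one f-in)

bond 0 stroke at TF1
bond 1 stroke at J2
bond 2 stroke at J2
bond 3 stroke at J3
bond 4 stroke at J1
bond 5 stroke at I1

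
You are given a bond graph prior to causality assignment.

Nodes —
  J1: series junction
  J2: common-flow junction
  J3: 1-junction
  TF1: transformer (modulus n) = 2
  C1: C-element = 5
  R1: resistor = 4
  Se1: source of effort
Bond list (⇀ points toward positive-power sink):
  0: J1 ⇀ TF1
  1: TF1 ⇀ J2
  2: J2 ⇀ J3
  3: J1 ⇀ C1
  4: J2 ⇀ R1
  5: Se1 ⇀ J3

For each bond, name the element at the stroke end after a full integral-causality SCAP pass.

#0 |TF1
#1 |J2
#2 |J2
#3 |J1
#4 |R1
#5 |J3

b5 stroke→J3  (Se1 fixes effort; stroke away)
b2 stroke→J2  (only one flow-in slot at J3)
b3 stroke→J1  (prefer integral on C1)
b0 stroke→TF1  (J1: last free bond brings flow in)
b1 stroke→J2  (TF TF1: opposite of bond 0)
b4 stroke→R1  (closing 1-jn rule on J2)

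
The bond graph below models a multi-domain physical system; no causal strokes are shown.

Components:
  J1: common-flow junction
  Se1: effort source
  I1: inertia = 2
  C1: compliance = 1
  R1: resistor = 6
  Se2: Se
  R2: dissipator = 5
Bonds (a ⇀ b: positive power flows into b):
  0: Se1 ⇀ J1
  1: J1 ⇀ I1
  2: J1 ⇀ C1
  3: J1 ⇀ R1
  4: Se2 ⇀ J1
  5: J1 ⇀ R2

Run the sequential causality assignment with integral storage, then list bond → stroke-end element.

bond 0 →J1
bond 1 →I1
bond 2 →J1
bond 3 →J1
bond 4 →J1
bond 5 →J1

bond 0 stroke→J1  (Se1 (Se) sets effort on bond)
bond 4 stroke→J1  (Se2 (Se) sets effort on bond)
bond 1 stroke→I1  (I1: I, integral causality)
bond 2 stroke→J1  (J1: bond 1 brought flow, rest push out)
bond 3 stroke→J1  (J1: bond 1 brought flow, rest push out)
bond 5 stroke→J1  (1-jn J1 has f-setter on 1)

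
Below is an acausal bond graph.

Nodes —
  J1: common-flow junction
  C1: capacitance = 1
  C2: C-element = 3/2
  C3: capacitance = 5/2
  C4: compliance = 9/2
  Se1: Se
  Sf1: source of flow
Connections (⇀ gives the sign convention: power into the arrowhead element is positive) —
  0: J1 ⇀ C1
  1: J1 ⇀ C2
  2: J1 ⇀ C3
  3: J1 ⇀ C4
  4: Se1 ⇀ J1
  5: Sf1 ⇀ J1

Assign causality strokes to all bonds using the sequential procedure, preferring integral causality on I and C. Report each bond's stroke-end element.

#4 →J1  (Se1 fixes effort; stroke away)
#5 →Sf1  (source Sf1 imposes f)
#0 →J1  (J1: bond 5 brought flow, rest push out)
#1 →J1  (J1 flow already set via bond 5)
#2 →J1  (1-jn J1 has f-setter on 5)
#3 →J1  (1-jn J1 has f-setter on 5)

#0 →J1
#1 →J1
#2 →J1
#3 →J1
#4 →J1
#5 →Sf1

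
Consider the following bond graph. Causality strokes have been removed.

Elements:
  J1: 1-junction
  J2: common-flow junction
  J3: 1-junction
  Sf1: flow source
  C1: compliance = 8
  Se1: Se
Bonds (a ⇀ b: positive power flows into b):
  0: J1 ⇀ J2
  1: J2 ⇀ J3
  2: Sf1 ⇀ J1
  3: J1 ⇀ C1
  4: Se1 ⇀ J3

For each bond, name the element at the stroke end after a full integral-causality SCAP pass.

#0 stroke at J1
#1 stroke at J2
#2 stroke at Sf1
#3 stroke at J1
#4 stroke at J3

b2 stroke at Sf1  (Sf1 fixes flow; stroke at Sf1)
b4 stroke at J3  (source Se1 imposes e)
b0 stroke at J1  (common-f at J1 fixed by 2)
b3 stroke at J1  (common-f at J1 fixed by 2)
b1 stroke at J2  (J2: bond 0 brought flow, rest push out)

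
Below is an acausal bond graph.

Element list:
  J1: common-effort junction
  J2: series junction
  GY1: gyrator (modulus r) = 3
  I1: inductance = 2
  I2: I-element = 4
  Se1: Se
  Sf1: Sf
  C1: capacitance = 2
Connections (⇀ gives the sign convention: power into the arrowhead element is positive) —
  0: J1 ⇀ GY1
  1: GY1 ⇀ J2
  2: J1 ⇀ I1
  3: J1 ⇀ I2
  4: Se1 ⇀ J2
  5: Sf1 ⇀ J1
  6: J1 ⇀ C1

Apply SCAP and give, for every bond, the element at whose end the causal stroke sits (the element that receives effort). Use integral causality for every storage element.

β0 stroke→GY1
β1 stroke→GY1
β2 stroke→I1
β3 stroke→I2
β4 stroke→J2
β5 stroke→Sf1
β6 stroke→J1

bond 4 stroke→J2  (Se1: effort source, stroke at far end)
bond 5 stroke→Sf1  (Sf1 (Sf) sets flow on bond)
bond 1 stroke→GY1  (closing 1-jn rule on J2)
bond 0 stroke→GY1  (GY1 both-in/both-out from 1)
bond 2 stroke→I1  (prefer integral on I1)
bond 3 stroke→I2  (I2 integral (f out))
bond 6 stroke→J1  (J1 needs exactly one e-in)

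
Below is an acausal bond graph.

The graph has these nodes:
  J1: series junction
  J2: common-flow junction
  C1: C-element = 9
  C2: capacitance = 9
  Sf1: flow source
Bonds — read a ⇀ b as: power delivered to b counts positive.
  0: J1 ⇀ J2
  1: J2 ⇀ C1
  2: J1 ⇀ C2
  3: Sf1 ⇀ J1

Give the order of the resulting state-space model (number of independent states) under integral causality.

2  (C1, C2 all integral)

bond 3 stroke at Sf1  (Sf1 fixes flow; stroke at Sf1)
bond 0 stroke at J1  (J1 flow already set via bond 3)
bond 2 stroke at J1  (J1 flow already set via bond 3)
bond 1 stroke at J2  (J2: bond 0 brought flow, rest push out)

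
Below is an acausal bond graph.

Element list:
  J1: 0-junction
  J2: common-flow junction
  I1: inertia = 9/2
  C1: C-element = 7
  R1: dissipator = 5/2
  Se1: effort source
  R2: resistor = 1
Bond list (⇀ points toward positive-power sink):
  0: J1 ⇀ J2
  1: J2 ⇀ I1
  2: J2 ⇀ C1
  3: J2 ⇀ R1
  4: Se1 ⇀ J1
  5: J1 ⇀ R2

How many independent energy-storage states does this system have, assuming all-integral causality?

β4 stroke at J1  (Se1 (Se) sets effort on bond)
β0 stroke at J2  (0-jn J1 has e-setter on 4)
β5 stroke at R2  (0-jn J1 has e-setter on 4)
β1 stroke at I1  (I1 outputs flow p/I1)
β2 stroke at J2  (J2: bond 1 brought flow, rest push out)
β3 stroke at J2  (J2 flow already set via bond 1)

2  (C1, I1 all integral)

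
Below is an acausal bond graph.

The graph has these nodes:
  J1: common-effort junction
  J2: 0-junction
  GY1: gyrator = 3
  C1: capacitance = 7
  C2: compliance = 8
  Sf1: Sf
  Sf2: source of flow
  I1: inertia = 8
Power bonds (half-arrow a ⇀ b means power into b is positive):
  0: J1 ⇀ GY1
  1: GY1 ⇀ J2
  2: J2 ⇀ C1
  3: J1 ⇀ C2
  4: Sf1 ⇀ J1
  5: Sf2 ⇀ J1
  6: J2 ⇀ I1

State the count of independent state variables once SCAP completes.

3  (C1, C2, I1 all integral)

bond 4 stroke→Sf1  (Sf1 fixes flow; stroke at Sf1)
bond 5 stroke→Sf2  (Sf2 fixes flow; stroke at Sf2)
bond 2 stroke→J2  (C1 outputs effort q/C1)
bond 1 stroke→GY1  (common-e at J2 fixed by 2)
bond 6 stroke→I1  (J2: bond 2 brought effort, rest push out)
bond 0 stroke→GY1  (GY1: gyrator matches bond 1)
bond 3 stroke→J1  (only one effort-in slot at J1)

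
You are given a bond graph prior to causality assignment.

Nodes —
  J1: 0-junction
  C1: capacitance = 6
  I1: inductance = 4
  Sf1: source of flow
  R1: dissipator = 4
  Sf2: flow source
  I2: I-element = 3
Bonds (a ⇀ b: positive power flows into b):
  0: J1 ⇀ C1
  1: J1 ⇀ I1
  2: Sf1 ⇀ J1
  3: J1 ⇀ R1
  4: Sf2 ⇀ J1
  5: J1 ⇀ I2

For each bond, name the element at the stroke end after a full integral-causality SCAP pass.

#0 |J1
#1 |I1
#2 |Sf1
#3 |R1
#4 |Sf2
#5 |I2

bond 2 stroke→Sf1  (Sf1 (Sf) sets flow on bond)
bond 4 stroke→Sf2  (Sf2 (Sf) sets flow on bond)
bond 0 stroke→J1  (C1: C, integral causality)
bond 1 stroke→I1  (common-e at J1 fixed by 0)
bond 3 stroke→R1  (J1 effort already set via bond 0)
bond 5 stroke→I2  (0-jn J1 has e-setter on 0)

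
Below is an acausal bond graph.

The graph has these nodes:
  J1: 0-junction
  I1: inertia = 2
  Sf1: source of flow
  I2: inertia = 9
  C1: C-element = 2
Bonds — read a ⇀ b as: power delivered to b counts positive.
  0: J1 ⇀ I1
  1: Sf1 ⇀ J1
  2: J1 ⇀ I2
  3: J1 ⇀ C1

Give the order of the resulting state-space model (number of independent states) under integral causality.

3  (C1, I1, I2 all integral)

bond 1 stroke→Sf1  (source Sf1 imposes f)
bond 0 stroke→I1  (I1: I, integral causality)
bond 2 stroke→I2  (I2 integral (f out))
bond 3 stroke→J1  (only one effort-in slot at J1)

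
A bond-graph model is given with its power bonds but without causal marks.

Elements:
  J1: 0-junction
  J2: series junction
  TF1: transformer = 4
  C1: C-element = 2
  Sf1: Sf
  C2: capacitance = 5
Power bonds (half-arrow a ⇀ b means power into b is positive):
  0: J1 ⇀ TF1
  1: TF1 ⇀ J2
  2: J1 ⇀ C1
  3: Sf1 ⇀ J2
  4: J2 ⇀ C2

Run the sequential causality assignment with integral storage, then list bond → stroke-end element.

b0 stroke at TF1
b1 stroke at J2
b2 stroke at J1
b3 stroke at Sf1
b4 stroke at J2

b3 stroke at Sf1  (source Sf1 imposes f)
b1 stroke at J2  (J2 flow already set via bond 3)
b4 stroke at J2  (J2: bond 3 brought flow, rest push out)
b0 stroke at TF1  (through TF1, causality passes straight; one stroke at TF1)
b2 stroke at J1  (closing 0-jn rule on J1)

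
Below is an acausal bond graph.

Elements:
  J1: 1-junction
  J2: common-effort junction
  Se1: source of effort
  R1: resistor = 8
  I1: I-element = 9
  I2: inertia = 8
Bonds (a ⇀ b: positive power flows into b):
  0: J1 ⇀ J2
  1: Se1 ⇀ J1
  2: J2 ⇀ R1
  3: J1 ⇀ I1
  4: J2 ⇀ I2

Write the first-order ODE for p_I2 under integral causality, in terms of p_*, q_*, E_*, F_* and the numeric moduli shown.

dp_I2/dt = 8*p_I1/9 - p_I2

bond 1 →J1  (Se1: effort source, stroke at far end)
bond 3 →I1  (I1 integral (f out))
bond 0 →J1  (1-jn J1 has f-setter on 3)
bond 4 →I2  (I2: I, integral causality)
bond 2 →J2  (only one effort-in slot at J2)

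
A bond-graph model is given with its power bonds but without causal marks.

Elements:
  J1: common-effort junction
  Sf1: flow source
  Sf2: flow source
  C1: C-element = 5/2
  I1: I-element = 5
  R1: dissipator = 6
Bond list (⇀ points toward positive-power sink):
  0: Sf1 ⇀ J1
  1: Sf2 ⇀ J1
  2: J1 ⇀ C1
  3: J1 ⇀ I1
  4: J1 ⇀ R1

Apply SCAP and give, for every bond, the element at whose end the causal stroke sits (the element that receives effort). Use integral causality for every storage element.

bond 0 →Sf1
bond 1 →Sf2
bond 2 →J1
bond 3 →I1
bond 4 →R1

#0 →Sf1  (Sf1: flow source, stroke at near end)
#1 →Sf2  (Sf2 fixes flow; stroke at Sf2)
#2 →J1  (C1 outputs effort q/C1)
#3 →I1  (0-jn J1 has e-setter on 2)
#4 →R1  (0-jn J1 has e-setter on 2)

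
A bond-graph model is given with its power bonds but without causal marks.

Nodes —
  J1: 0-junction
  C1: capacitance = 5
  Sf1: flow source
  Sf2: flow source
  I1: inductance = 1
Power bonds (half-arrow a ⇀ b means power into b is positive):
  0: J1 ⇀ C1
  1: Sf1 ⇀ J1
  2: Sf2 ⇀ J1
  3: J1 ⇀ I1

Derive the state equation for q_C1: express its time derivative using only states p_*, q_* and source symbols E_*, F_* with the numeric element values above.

#1 stroke at Sf1  (Sf1: flow source, stroke at near end)
#2 stroke at Sf2  (Sf2 (Sf) sets flow on bond)
#0 stroke at J1  (C1 outputs effort q/C1)
#3 stroke at I1  (J1 effort already set via bond 0)

dq_C1/dt = F_Sf1 + F_Sf2 - p_I1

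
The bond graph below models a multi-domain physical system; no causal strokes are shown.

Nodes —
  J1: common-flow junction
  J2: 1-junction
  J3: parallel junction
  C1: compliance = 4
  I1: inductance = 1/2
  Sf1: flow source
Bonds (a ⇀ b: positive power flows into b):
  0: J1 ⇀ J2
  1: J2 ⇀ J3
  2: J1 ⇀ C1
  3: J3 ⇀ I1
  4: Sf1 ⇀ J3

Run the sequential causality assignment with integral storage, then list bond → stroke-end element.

#0 stroke at J2
#1 stroke at J3
#2 stroke at J1
#3 stroke at I1
#4 stroke at Sf1

#4 stroke→Sf1  (Sf1 fixes flow; stroke at Sf1)
#2 stroke→J1  (C1 outputs effort q/C1)
#0 stroke→J2  (closing 1-jn rule on J1)
#1 stroke→J3  (J2: last free bond brings flow in)
#3 stroke→I1  (0-jn J3 has e-setter on 1)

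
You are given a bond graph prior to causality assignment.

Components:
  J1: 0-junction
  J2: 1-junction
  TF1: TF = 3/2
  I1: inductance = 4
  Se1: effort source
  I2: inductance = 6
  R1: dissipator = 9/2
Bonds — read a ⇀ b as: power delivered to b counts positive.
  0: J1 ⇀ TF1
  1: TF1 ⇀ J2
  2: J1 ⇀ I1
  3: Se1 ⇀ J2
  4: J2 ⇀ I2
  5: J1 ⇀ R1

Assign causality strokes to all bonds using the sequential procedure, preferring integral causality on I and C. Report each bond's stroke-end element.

bond 3 stroke→J2  (source Se1 imposes e)
bond 2 stroke→I1  (I1 outputs flow p/I1)
bond 4 stroke→I2  (I2: I, integral causality)
bond 1 stroke→J2  (J2 flow already set via bond 4)
bond 0 stroke→TF1  (TF1: transformer flips bond 1)
bond 5 stroke→J1  (only one effort-in slot at J1)

bond 0 |TF1
bond 1 |J2
bond 2 |I1
bond 3 |J2
bond 4 |I2
bond 5 |J1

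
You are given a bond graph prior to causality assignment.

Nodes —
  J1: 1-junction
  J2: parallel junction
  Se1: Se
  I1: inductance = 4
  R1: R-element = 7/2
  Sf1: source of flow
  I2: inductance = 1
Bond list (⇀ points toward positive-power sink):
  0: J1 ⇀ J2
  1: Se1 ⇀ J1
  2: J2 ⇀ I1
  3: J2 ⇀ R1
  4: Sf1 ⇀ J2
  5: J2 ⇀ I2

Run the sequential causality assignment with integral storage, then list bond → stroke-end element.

β1 |J1  (Se1: effort source, stroke at far end)
β4 |Sf1  (Sf1 (Sf) sets flow on bond)
β0 |J2  (J1 needs exactly one f-in)
β2 |I1  (J2: bond 0 brought effort, rest push out)
β3 |R1  (J2: bond 0 brought effort, rest push out)
β5 |I2  (J2 effort already set via bond 0)

bond 0 |J2
bond 1 |J1
bond 2 |I1
bond 3 |R1
bond 4 |Sf1
bond 5 |I2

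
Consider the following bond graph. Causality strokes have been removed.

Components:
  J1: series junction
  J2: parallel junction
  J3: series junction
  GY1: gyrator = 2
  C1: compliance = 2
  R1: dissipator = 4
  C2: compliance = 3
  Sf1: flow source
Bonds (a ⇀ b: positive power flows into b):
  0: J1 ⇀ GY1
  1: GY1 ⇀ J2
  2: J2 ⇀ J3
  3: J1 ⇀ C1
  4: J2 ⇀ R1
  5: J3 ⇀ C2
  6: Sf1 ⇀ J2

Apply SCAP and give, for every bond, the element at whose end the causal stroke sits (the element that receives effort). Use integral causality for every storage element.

β6 |Sf1  (source Sf1 imposes f)
β3 |J1  (C1: C, integral causality)
β0 |GY1  (J1: last free bond brings flow in)
β1 |GY1  (through GY1, causality inverts; strokes same side of GY1)
β5 |J3  (prefer integral on C2)
β2 |J2  (closing 1-jn rule on J3)
β4 |R1  (common-e at J2 fixed by 2)

#0 →GY1
#1 →GY1
#2 →J2
#3 →J1
#4 →R1
#5 →J3
#6 →Sf1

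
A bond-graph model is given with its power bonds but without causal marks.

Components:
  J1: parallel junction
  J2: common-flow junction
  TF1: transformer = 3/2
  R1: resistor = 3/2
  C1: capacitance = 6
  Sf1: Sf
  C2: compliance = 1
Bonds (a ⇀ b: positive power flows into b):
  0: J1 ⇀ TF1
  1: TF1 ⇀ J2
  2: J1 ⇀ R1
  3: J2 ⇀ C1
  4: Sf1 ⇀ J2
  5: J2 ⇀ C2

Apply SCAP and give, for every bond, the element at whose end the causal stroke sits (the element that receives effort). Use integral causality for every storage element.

bond 0 |TF1
bond 1 |J2
bond 2 |J1
bond 3 |J2
bond 4 |Sf1
bond 5 |J2

bond 4 |Sf1  (source Sf1 imposes f)
bond 1 |J2  (1-jn J2 has f-setter on 4)
bond 3 |J2  (J2: bond 4 brought flow, rest push out)
bond 5 |J2  (J2 flow already set via bond 4)
bond 0 |TF1  (TF TF1: opposite of bond 1)
bond 2 |J1  (J1: last free bond brings effort in)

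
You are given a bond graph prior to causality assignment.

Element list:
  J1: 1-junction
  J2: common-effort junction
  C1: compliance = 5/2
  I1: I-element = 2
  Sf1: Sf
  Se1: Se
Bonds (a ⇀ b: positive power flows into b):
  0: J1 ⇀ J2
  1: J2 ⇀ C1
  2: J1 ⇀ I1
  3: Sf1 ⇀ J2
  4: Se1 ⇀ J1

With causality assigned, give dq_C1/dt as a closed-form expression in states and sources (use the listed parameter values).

b3 →Sf1  (source Sf1 imposes f)
b4 →J1  (source Se1 imposes e)
b1 →J2  (C1: C, integral causality)
b0 →J1  (common-e at J2 fixed by 1)
b2 →I1  (closing 1-jn rule on J1)

dq_C1/dt = F_Sf1 + p_I1/2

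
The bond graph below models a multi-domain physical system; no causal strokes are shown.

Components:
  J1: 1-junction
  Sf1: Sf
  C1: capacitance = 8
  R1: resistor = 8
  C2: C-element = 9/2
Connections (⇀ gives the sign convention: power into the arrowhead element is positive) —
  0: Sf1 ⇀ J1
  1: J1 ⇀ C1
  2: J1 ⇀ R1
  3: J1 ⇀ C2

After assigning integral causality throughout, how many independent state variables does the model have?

2  (C1, C2 all integral)

b0 →Sf1  (Sf1: flow source, stroke at near end)
b1 →J1  (J1 flow already set via bond 0)
b2 →J1  (J1 flow already set via bond 0)
b3 →J1  (J1: bond 0 brought flow, rest push out)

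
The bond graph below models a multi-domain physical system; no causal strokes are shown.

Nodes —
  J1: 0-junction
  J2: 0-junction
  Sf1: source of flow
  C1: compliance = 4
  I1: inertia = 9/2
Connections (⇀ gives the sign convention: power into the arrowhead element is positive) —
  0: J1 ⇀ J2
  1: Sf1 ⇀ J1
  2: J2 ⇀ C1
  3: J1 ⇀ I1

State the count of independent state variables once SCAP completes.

b1 stroke at Sf1  (source Sf1 imposes f)
b2 stroke at J2  (C1 outputs effort q/C1)
b0 stroke at J1  (0-jn J2 has e-setter on 2)
b3 stroke at I1  (common-e at J1 fixed by 0)

2  (C1, I1 all integral)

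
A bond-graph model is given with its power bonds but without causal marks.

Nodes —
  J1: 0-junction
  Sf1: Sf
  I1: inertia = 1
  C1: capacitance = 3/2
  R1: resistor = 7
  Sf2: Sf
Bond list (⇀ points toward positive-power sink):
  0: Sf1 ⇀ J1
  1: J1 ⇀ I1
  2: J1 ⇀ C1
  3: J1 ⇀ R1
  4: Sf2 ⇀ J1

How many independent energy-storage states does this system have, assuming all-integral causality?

#0 →Sf1  (Sf1 fixes flow; stroke at Sf1)
#4 →Sf2  (Sf2 (Sf) sets flow on bond)
#1 →I1  (I1 outputs flow p/I1)
#2 →J1  (C1 outputs effort q/C1)
#3 →R1  (J1: bond 2 brought effort, rest push out)

2  (C1, I1 all integral)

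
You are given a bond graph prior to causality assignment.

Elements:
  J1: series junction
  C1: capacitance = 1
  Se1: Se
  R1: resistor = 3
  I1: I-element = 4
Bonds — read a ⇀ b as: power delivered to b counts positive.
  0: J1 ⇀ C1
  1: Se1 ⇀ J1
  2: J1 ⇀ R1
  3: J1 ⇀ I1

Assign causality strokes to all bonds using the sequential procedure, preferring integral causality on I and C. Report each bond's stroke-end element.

#1 |J1  (Se1: effort source, stroke at far end)
#0 |J1  (C1: C, integral causality)
#3 |I1  (I1 outputs flow p/I1)
#2 |J1  (J1: bond 3 brought flow, rest push out)

β0 stroke at J1
β1 stroke at J1
β2 stroke at J1
β3 stroke at I1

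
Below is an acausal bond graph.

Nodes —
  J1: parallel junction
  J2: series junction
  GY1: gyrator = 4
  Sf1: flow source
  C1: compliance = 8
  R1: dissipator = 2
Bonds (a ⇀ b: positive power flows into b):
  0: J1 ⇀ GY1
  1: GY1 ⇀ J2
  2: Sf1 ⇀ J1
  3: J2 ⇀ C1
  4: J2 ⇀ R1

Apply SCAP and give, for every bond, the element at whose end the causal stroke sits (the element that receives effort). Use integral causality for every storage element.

#2 |Sf1  (Sf1 fixes flow; stroke at Sf1)
#0 |J1  (only one effort-in slot at J1)
#1 |J2  (GY GY1: same side as bond 0)
#3 |J2  (C1 outputs effort q/C1)
#4 |R1  (J2: last free bond brings flow in)

#0 stroke→J1
#1 stroke→J2
#2 stroke→Sf1
#3 stroke→J2
#4 stroke→R1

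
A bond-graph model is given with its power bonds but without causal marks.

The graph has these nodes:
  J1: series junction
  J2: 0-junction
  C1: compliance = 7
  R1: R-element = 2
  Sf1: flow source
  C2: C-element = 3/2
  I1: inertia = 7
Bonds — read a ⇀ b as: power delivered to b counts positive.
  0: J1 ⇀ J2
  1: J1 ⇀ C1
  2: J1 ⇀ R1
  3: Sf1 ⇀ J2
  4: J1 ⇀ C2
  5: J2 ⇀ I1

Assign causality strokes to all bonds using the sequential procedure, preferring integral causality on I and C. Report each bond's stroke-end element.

bond 0 →J2
bond 1 →J1
bond 2 →J1
bond 3 →Sf1
bond 4 →J1
bond 5 →I1

b3 →Sf1  (source Sf1 imposes f)
b1 →J1  (C1 integral (e out))
b4 →J1  (C2 outputs effort q/C2)
b5 →I1  (I1 integral (f out))
b0 →J2  (only one effort-in slot at J2)
b2 →J1  (1-jn J1 has f-setter on 0)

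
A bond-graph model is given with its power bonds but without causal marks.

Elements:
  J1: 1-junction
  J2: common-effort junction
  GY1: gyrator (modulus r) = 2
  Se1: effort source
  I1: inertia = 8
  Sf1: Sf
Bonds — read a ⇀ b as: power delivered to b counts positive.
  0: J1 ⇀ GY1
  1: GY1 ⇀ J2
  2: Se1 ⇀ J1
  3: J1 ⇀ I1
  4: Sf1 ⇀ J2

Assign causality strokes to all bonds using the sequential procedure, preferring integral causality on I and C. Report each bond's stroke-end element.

#0 stroke→J1
#1 stroke→J2
#2 stroke→J1
#3 stroke→I1
#4 stroke→Sf1

#2 |J1  (Se1 (Se) sets effort on bond)
#4 |Sf1  (source Sf1 imposes f)
#1 |J2  (J2 needs exactly one e-in)
#0 |J1  (GY1: gyrator matches bond 1)
#3 |I1  (closing 1-jn rule on J1)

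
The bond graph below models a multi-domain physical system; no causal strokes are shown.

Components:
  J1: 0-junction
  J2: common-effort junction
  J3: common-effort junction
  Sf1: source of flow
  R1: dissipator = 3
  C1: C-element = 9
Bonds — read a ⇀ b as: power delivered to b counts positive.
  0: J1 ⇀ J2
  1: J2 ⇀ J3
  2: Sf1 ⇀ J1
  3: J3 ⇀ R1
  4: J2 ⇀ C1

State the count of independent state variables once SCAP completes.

β2 →Sf1  (source Sf1 imposes f)
β0 →J1  (J1 needs exactly one e-in)
β4 →J2  (C1 outputs effort q/C1)
β1 →J3  (common-e at J2 fixed by 4)
β3 →R1  (J3 effort already set via bond 1)

1  (C1 all integral)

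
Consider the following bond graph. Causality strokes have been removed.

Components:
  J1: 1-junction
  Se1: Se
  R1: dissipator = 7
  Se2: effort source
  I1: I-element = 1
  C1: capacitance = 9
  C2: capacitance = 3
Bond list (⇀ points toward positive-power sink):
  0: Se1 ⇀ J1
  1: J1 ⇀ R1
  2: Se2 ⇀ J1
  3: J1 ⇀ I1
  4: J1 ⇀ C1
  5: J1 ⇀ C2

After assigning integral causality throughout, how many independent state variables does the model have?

#0 stroke at J1  (source Se1 imposes e)
#2 stroke at J1  (Se2: effort source, stroke at far end)
#3 stroke at I1  (prefer integral on I1)
#1 stroke at J1  (common-f at J1 fixed by 3)
#4 stroke at J1  (1-jn J1 has f-setter on 3)
#5 stroke at J1  (common-f at J1 fixed by 3)

3  (C1, C2, I1 all integral)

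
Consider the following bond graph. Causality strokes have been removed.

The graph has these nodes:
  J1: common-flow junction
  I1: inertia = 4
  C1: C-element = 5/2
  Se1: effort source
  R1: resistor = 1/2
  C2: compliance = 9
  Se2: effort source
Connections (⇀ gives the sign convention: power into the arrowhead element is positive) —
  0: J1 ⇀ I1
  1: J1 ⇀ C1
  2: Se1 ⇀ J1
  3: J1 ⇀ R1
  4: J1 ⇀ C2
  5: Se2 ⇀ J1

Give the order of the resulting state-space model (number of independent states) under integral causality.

β2 stroke→J1  (Se1 fixes effort; stroke away)
β5 stroke→J1  (source Se2 imposes e)
β0 stroke→I1  (I1 outputs flow p/I1)
β1 stroke→J1  (J1 flow already set via bond 0)
β3 stroke→J1  (J1: bond 0 brought flow, rest push out)
β4 stroke→J1  (1-jn J1 has f-setter on 0)

3  (C1, C2, I1 all integral)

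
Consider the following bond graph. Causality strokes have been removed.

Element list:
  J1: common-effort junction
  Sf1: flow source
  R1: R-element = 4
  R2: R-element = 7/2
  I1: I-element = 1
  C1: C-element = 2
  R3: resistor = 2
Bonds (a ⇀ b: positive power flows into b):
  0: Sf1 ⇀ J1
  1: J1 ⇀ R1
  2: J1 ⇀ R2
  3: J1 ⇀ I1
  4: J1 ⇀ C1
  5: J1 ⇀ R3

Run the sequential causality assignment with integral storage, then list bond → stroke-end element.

#0 stroke at Sf1
#1 stroke at R1
#2 stroke at R2
#3 stroke at I1
#4 stroke at J1
#5 stroke at R3

bond 0 stroke→Sf1  (source Sf1 imposes f)
bond 3 stroke→I1  (I1 integral (f out))
bond 4 stroke→J1  (C1: C, integral causality)
bond 1 stroke→R1  (J1: bond 4 brought effort, rest push out)
bond 2 stroke→R2  (0-jn J1 has e-setter on 4)
bond 5 stroke→R3  (common-e at J1 fixed by 4)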